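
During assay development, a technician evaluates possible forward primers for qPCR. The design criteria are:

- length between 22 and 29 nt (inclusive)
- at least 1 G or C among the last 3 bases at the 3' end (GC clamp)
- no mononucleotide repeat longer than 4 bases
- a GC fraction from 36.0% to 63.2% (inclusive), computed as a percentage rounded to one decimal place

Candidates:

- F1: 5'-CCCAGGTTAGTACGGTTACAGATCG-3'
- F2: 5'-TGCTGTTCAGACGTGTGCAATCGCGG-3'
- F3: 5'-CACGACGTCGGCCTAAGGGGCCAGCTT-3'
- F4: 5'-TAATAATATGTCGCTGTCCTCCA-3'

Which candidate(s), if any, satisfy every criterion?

F1 (25 nt, A=6 T=6 G=7 C=6): length 25 ✓; 3' end TCG has 2 G/C ✓; longest run = 3 ✓; GC 13/25 = 52.0% ✓ — passes.
F2 (26 nt, A=4 T=7 G=9 C=6): length 26 ✓; 3' end CGG has 3 G/C ✓; longest run = 2 ✓; GC 15/26 = 57.7% ✓ — passes.
F3 (27 nt, A=5 T=4 G=9 C=9): length 27 ✓; 3' end CTT has 1 G/C ✓; longest run = 4 ✓; GC 18/27 = 66.7%, outside 36.0–63.2% ✗ — fails.
F4 (23 nt, A=6 T=8 G=3 C=6): length 23 ✓; 3' end CCA has 2 G/C ✓; longest run = 2 ✓; GC 9/23 = 39.1% ✓ — passes.

F1, F2 and F4.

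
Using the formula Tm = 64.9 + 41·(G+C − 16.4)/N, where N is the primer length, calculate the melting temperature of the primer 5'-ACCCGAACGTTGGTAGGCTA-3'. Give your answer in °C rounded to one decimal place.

Base counts: A=5, T=4, G=6, C=5; G+C = 11, N = 20.
Tm = 64.9 + 41·(11 − 16.4)/20 = 64.9 + -221.40/20 = 53.8°C.

53.8°C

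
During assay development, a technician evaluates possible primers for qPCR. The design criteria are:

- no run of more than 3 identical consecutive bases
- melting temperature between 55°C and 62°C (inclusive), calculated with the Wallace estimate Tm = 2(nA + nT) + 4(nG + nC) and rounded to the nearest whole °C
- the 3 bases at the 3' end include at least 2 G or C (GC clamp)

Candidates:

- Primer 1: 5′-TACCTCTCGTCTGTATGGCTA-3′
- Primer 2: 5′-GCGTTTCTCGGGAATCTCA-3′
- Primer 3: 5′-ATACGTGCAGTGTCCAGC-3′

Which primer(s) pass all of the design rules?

Primer 3 only.

Primer 1 (21 nt, A=3 T=8 G=4 C=6): longest run = 2 ✓; Tm = 2·11 + 4·10 = 62°C ✓; 3' end CTA has 1 G/C, need ≥2 ✗ — fails.
Primer 2 (19 nt, A=3 T=6 G=5 C=5): longest run = 3 ✓; Tm = 2·9 + 4·10 = 58°C ✓; 3' end TCA has 1 G/C, need ≥2 ✗ — fails.
Primer 3 (18 nt, A=4 T=4 G=5 C=5): longest run = 2 ✓; Tm = 2·8 + 4·10 = 56°C ✓; 3' end AGC has 2 G/C ✓ — passes.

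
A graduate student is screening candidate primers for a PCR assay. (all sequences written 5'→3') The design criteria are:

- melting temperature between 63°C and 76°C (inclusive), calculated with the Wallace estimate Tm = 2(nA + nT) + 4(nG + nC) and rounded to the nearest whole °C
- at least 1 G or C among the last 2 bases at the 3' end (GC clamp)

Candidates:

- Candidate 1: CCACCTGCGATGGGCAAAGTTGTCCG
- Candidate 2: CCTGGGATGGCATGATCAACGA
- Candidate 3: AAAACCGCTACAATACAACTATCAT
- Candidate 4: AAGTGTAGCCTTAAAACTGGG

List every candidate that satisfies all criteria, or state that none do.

Candidate 1 (26 nt, A=5 T=5 G=8 C=8): Tm = 2·10 + 4·16 = 84°C, outside 63–76°C ✗; 3' end CG has 2 G/C ✓ — fails.
Candidate 2 (22 nt, A=6 T=4 G=7 C=5): Tm = 2·10 + 4·12 = 68°C ✓; 3' end GA has 1 G/C ✓ — passes.
Candidate 3 (25 nt, A=12 T=5 G=1 C=7): Tm = 2·17 + 4·8 = 66°C ✓; 3' end AT has 0 G/C, need ≥1 ✗ — fails.
Candidate 4 (21 nt, A=7 T=5 G=6 C=3): Tm = 2·12 + 4·9 = 60°C, outside 63–76°C ✗; 3' end GG has 2 G/C ✓ — fails.

Candidate 2 only.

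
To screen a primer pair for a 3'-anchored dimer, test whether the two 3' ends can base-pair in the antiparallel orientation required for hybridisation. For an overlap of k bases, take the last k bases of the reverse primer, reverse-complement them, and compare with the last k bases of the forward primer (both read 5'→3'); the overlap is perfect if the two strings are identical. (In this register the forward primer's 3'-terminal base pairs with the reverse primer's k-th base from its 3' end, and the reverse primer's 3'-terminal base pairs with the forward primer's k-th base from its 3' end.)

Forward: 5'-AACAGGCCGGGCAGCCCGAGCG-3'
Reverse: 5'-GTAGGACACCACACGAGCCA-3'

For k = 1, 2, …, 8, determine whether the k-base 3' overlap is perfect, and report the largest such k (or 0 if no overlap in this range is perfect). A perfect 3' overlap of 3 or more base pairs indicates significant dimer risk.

Longest perfect overlap: 0 complementary base pairs; below the dimer-risk threshold (threshold 3).

Last 8 bases (5'→3') — forward …CCCGAGCG, reverse …ACGAGCCA.
Reverse complement of the reverse primer's last 8 bases: TGGCTCGT; its first k bases are the reverse complement of the reverse primer's last k bases, so a perfect k-base overlap needs the forward primer's last k bases to equal them.
Comparing (forward last k vs required): k=1: G vs T ✗; k=2: CG vs TG ✗; k=3: GCG vs TGG ✗; k=4: AGCG vs TGGC ✗; k=5: GAGCG vs TGGCT ✗; k=6: CGAGCG vs TGGCTC ✗; k=7: CCGAGCG vs TGGCTCG ✗; k=8: CCCGAGCG vs TGGCTCGT ✗.
No overlap length from 1 to 8 is perfect, so the longest perfect 3' overlap is 0.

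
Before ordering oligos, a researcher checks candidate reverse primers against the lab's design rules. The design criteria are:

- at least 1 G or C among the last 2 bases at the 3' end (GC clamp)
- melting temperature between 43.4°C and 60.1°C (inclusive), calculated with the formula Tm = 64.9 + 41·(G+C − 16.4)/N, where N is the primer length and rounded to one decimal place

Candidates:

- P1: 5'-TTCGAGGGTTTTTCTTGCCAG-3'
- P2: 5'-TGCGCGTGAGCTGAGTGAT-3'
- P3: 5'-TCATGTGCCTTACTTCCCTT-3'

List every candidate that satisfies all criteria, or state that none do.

P1 (21 nt, A=2 T=9 G=6 C=4): 3' end AG has 1 G/C ✓; Tm = 64.9 + 41·(10 − 16.4)/21 = 52.4°C ✓ — passes.
P2 (19 nt, A=3 T=5 G=8 C=3): 3' end AT has 0 G/C, need ≥1 ✗; Tm = 64.9 + 41·(11 − 16.4)/19 = 53.2°C ✓ — fails.
P3 (20 nt, A=2 T=9 G=2 C=7): 3' end TT has 0 G/C, need ≥1 ✗; Tm = 64.9 + 41·(9 − 16.4)/20 = 49.7°C ✓ — fails.

P1 only.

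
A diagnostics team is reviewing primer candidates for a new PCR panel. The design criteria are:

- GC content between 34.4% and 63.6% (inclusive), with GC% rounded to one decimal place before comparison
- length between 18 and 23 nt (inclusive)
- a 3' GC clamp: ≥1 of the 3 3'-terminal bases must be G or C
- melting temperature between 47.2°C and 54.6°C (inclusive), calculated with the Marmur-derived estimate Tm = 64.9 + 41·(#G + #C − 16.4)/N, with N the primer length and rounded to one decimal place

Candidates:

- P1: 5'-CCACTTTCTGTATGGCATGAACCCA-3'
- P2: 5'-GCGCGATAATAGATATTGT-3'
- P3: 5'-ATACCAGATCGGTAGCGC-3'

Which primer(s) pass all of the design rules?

P3 only.

P1 (25 nt, A=6 T=7 G=4 C=8): GC 12/25 = 48.0% ✓; length 25, outside 18–23 ✗; 3' end CCA has 2 G/C ✓; Tm = 64.9 + 41·(12 − 16.4)/25 = 57.7°C, outside 47.2–54.6°C ✗ — fails.
P2 (19 nt, A=6 T=6 G=5 C=2): GC 7/19 = 36.8% ✓; length 19 ✓; 3' end TGT has 1 G/C ✓; Tm = 64.9 + 41·(7 − 16.4)/19 = 44.6°C, outside 47.2–54.6°C ✗ — fails.
P3 (18 nt, A=5 T=3 G=5 C=5): GC 10/18 = 55.6% ✓; length 18 ✓; 3' end CGC has 3 G/C ✓; Tm = 64.9 + 41·(10 − 16.4)/18 = 50.3°C ✓ — passes.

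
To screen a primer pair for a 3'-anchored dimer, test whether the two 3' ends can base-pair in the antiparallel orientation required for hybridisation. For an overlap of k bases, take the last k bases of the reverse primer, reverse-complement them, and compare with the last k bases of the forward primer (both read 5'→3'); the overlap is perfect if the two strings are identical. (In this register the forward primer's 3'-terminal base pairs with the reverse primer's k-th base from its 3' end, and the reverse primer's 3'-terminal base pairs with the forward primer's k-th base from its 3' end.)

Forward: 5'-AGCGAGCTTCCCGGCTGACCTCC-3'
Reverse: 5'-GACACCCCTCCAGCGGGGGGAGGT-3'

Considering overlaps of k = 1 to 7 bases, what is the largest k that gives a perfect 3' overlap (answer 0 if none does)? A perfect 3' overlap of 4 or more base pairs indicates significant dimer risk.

Last 7 bases (5'→3') — forward …GACCTCC, reverse …GGGAGGT.
Reverse complement of the reverse primer's last 7 bases: ACCTCCC; its first k bases are the reverse complement of the reverse primer's last k bases, so a perfect k-base overlap needs the forward primer's last k bases to equal them.
Comparing (forward last k vs required): k=1: C vs A ✗; k=2: CC vs AC ✗; k=3: TCC vs ACC ✗; k=4: CTCC vs ACCT ✗; k=5: CCTCC vs ACCTC ✗; k=6: ACCTCC vs ACCTCC ✓; k=7: GACCTCC vs ACCTCCC ✗.
Only k = 6 is perfect, so the longest perfect 3' overlap is 6.

Longest perfect overlap: 6 complementary base pairs; significant dimer risk (threshold 4).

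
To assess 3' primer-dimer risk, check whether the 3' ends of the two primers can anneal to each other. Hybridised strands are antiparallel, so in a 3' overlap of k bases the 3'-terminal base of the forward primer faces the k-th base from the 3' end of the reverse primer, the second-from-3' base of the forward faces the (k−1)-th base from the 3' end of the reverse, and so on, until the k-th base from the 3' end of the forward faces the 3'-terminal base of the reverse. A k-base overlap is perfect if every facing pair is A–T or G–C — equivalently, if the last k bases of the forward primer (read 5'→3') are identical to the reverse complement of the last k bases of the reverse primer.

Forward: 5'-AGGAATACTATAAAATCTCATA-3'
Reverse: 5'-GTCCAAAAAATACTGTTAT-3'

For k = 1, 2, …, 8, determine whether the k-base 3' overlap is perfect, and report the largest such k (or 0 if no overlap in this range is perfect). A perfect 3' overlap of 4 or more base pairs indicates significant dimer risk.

Longest perfect overlap: 3 complementary base pairs; below the dimer-risk threshold (threshold 4).

Last 8 bases (5'→3') — forward …ATCTCATA, reverse …ACTGTTAT.
Reverse complement of the reverse primer's last 8 bases: ATAACAGT; its first k bases are the reverse complement of the reverse primer's last k bases, so a perfect k-base overlap needs the forward primer's last k bases to equal them.
Comparing (forward last k vs required): k=1: A vs A ✓; k=2: TA vs AT ✗; k=3: ATA vs ATA ✓; k=4: CATA vs ATAA ✗; k=5: TCATA vs ATAAC ✗; k=6: CTCATA vs ATAACA ✗; k=7: TCTCATA vs ATAACAG ✗; k=8: ATCTCATA vs ATAACAGT ✗.
Perfect overlaps at k = 1, 3; the largest is 3.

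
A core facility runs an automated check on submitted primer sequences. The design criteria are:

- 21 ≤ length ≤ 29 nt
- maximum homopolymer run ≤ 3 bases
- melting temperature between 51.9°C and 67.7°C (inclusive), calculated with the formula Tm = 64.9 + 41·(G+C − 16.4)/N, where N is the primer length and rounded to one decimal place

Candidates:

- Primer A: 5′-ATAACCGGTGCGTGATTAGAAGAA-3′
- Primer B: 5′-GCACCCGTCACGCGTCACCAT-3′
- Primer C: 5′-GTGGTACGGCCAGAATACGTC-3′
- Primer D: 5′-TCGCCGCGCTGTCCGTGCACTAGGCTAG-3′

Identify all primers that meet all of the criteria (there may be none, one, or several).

Primer A, Primer B and Primer C.

Primer A (24 nt, A=9 T=5 G=7 C=3): length 24 ✓; longest run = 2 ✓; Tm = 64.9 + 41·(10 − 16.4)/24 = 54.0°C ✓ — passes.
Primer B (21 nt, A=4 T=3 G=4 C=10): length 21 ✓; longest run = 3 ✓; Tm = 64.9 + 41·(14 − 16.4)/21 = 60.2°C ✓ — passes.
Primer C (21 nt, A=5 T=4 G=7 C=5): length 21 ✓; longest run = 2 ✓; Tm = 64.9 + 41·(12 − 16.4)/21 = 56.3°C ✓ — passes.
Primer D (28 nt, A=3 T=6 G=9 C=10): length 28 ✓; longest run = 2 ✓; Tm = 64.9 + 41·(19 − 16.4)/28 = 68.7°C, outside 51.9–67.7°C ✗ — fails.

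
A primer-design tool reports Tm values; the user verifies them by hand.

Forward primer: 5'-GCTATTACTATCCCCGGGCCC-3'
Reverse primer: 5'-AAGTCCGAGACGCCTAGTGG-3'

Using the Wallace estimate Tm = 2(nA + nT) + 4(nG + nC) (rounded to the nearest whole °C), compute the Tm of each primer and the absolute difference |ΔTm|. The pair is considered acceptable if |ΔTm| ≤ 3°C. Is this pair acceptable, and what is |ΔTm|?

Forward: A=3 T=5 G=4 C=9 → Tm = 2·8 + 4·13 = 68°C.
Reverse: A=5 T=3 G=7 C=5 → Tm = 2·8 + 4·12 = 64°C.
|ΔTm| = |68 − 64| = 4°C, > 3°C.

|ΔTm| = 4°C; the pair is not acceptable.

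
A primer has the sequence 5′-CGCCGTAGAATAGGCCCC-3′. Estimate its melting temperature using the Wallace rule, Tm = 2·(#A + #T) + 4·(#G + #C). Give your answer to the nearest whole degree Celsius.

60°C

Base counts: A=4, T=2, G=5, C=7 (length 18).
Tm = 2·(4+2) + 4·(5+7) = 2·6 + 4·12 = 12 + 48 = 60°C.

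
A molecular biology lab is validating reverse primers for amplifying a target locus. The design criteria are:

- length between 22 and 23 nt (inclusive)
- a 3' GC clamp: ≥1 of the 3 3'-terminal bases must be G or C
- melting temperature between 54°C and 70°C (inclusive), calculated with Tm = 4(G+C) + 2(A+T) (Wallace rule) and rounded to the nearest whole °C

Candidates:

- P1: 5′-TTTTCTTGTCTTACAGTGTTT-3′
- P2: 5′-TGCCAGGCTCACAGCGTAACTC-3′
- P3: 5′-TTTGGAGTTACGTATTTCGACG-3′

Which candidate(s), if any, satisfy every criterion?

P2 and P3.

P1 (21 nt, A=2 T=13 G=3 C=3): length 21, outside 22–23 ✗; 3' end TTT has 0 G/C, need ≥1 ✗; Tm = 2·15 + 4·6 = 54°C ✓ — fails.
P2 (22 nt, A=5 T=4 G=5 C=8): length 22 ✓; 3' end CTC has 2 G/C ✓; Tm = 2·9 + 4·13 = 70°C ✓ — passes.
P3 (22 nt, A=4 T=9 G=6 C=3): length 22 ✓; 3' end ACG has 2 G/C ✓; Tm = 2·13 + 4·9 = 62°C ✓ — passes.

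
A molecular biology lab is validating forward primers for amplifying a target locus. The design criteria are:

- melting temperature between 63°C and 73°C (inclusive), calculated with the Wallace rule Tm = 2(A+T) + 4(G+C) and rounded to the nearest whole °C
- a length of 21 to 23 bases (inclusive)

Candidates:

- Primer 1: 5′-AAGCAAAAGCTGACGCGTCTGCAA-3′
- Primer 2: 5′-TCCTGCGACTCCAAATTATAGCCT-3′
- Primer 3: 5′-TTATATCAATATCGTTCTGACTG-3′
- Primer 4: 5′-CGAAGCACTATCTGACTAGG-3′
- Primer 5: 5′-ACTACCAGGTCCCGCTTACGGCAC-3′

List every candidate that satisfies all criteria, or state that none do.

Primer 1 (24 nt, A=9 T=3 G=6 C=6): Tm = 2·12 + 4·12 = 72°C ✓; length 24, outside 21–23 ✗ — fails.
Primer 2 (24 nt, A=6 T=7 G=3 C=8): Tm = 2·13 + 4·11 = 70°C ✓; length 24, outside 21–23 ✗ — fails.
Primer 3 (23 nt, A=6 T=10 G=3 C=4): Tm = 2·16 + 4·7 = 60°C, outside 63–73°C ✗; length 23 ✓ — fails.
Primer 4 (20 nt, A=6 T=4 G=5 C=5): Tm = 2·10 + 4·10 = 60°C, outside 63–73°C ✗; length 20, outside 21–23 ✗ — fails.
Primer 5 (24 nt, A=5 T=4 G=5 C=10): Tm = 2·9 + 4·15 = 78°C, outside 63–73°C ✗; length 24, outside 21–23 ✗ — fails.

None of the candidates satisfy all criteria.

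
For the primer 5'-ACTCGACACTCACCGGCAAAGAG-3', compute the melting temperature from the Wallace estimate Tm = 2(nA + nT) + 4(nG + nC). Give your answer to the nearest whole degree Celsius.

Base counts: A=8, T=2, G=5, C=8 (length 23).
Tm = 2·(8+2) + 4·(5+8) = 2·10 + 4·13 = 20 + 52 = 72°C.

72°C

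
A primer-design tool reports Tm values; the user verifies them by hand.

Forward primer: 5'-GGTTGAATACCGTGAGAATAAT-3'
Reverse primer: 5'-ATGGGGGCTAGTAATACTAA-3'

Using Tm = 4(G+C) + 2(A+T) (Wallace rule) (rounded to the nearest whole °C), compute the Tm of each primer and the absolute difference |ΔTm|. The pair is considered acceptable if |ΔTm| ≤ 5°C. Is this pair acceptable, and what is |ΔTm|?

|ΔTm| = 4°C; the pair is acceptable.

Forward: A=8 T=6 G=6 C=2 → Tm = 2·14 + 4·8 = 60°C.
Reverse: A=7 T=5 G=6 C=2 → Tm = 2·12 + 4·8 = 56°C.
|ΔTm| = |60 − 56| = 4°C, ≤ 5°C.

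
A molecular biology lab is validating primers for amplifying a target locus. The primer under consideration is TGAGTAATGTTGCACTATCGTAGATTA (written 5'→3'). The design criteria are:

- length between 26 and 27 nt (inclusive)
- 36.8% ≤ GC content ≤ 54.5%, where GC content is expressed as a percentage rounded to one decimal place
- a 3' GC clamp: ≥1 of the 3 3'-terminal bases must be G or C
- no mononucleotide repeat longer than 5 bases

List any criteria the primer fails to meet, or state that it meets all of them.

Fails: GC content, GC clamp.

Base counts: A=8, T=10, G=6, C=3 (length 27).
length: length 27 ✓
GC content: GC 9/27 = 33.3%, outside 36.8–54.5% ✗
GC clamp: 3' end TTA has 0 G/C, need ≥1 ✗
homopolymer run: longest run = 2 ✓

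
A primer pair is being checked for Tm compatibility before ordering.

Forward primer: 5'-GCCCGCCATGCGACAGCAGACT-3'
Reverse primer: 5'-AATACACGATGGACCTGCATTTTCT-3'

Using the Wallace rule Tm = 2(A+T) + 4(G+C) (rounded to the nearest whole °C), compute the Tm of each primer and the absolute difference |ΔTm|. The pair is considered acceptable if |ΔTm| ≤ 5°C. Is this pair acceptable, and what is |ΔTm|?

|ΔTm| = 4°C; the pair is acceptable.

Forward: A=5 T=2 G=6 C=9 → Tm = 2·7 + 4·15 = 74°C.
Reverse: A=7 T=8 G=4 C=6 → Tm = 2·15 + 4·10 = 70°C.
|ΔTm| = |74 − 70| = 4°C, ≤ 5°C.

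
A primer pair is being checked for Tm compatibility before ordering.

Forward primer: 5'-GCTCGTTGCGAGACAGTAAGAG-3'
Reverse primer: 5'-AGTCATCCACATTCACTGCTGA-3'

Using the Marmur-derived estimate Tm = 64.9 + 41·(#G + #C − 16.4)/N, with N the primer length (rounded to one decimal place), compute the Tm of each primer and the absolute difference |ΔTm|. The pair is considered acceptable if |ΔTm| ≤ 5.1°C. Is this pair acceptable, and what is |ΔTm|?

|ΔTm| = 3.7°C; the pair is acceptable.

Forward: G+C = 12, N = 22 → Tm = 64.9 + 41·(12 − 16.4)/22 = 56.7°C.
Reverse: G+C = 10, N = 22 → Tm = 64.9 + 41·(10 − 16.4)/22 = 53.0°C.
|ΔTm| = |56.7 − 53.0| = 3.7°C, ≤ 5.1°C.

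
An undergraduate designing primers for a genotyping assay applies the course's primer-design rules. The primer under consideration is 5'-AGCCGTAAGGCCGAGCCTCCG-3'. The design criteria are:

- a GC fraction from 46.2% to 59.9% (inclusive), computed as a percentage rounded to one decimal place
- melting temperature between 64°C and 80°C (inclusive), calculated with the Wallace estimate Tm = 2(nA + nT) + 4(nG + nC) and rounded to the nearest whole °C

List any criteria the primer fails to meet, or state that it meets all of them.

Base counts: A=4, T=2, G=7, C=8 (length 21).
GC content: GC 15/21 = 71.4%, outside 46.2–59.9% ✗
Tm: Tm = 2·6 + 4·15 = 72°C ✓

Fails: GC content.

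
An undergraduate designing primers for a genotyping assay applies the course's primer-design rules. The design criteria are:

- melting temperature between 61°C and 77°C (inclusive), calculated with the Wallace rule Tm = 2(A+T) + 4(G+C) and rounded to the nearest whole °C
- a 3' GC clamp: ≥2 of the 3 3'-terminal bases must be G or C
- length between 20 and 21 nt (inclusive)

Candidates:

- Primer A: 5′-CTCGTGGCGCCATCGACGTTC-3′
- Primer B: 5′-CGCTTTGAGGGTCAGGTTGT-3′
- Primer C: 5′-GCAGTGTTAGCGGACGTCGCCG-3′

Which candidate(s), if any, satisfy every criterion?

None of the candidates satisfy all criteria.

Primer A (21 nt, A=2 T=5 G=6 C=8): Tm = 2·7 + 4·14 = 70°C ✓; 3' end TTC has 1 G/C, need ≥2 ✗; length 21 ✓ — fails.
Primer B (20 nt, A=2 T=7 G=8 C=3): Tm = 2·9 + 4·11 = 62°C ✓; 3' end TGT has 1 G/C, need ≥2 ✗; length 20 ✓ — fails.
Primer C (22 nt, A=3 T=4 G=9 C=6): Tm = 2·7 + 4·15 = 74°C ✓; 3' end CCG has 3 G/C ✓; length 22, outside 20–21 ✗ — fails.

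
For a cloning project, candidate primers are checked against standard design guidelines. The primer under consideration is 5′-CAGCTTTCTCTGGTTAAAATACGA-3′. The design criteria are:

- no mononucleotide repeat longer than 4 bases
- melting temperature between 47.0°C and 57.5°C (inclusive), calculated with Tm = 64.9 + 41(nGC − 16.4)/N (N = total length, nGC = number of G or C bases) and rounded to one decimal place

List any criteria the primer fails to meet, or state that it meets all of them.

Meets all criteria.

Base counts: A=7, T=8, G=4, C=5 (length 24).
homopolymer run: longest run = 4 ✓
Tm: Tm = 64.9 + 41·(9 − 16.4)/24 = 52.3°C ✓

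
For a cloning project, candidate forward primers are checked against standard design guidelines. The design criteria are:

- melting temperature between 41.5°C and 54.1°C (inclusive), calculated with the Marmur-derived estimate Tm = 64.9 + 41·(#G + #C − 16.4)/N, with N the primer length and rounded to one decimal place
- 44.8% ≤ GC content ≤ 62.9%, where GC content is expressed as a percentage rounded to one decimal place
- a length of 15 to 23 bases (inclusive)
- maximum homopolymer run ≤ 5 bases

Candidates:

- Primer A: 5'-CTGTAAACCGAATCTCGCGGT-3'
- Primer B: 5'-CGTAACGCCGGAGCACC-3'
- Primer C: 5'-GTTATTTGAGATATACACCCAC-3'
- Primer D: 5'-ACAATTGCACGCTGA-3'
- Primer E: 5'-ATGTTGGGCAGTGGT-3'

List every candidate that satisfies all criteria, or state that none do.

Primer A (21 nt, A=5 T=5 G=5 C=6): Tm = 64.9 + 41·(11 − 16.4)/21 = 54.4°C, outside 41.5–54.1°C ✗; GC 11/21 = 52.4% ✓; length 21 ✓; longest run = 3 ✓ — fails.
Primer B (17 nt, A=4 T=1 G=5 C=7): Tm = 64.9 + 41·(12 − 16.4)/17 = 54.3°C, outside 41.5–54.1°C ✗; GC 12/17 = 70.6%, outside 44.8–62.9% ✗; length 17 ✓; longest run = 2 ✓ — fails.
Primer C (22 nt, A=7 T=7 G=3 C=5): Tm = 64.9 + 41·(8 − 16.4)/22 = 49.2°C ✓; GC 8/22 = 36.4%, outside 44.8–62.9% ✗; length 22 ✓; longest run = 3 ✓ — fails.
Primer D (15 nt, A=5 T=3 G=3 C=4): Tm = 64.9 + 41·(7 − 16.4)/15 = 39.2°C, outside 41.5–54.1°C ✗; GC 7/15 = 46.7% ✓; length 15 ✓; longest run = 2 ✓ — fails.
Primer E (15 nt, A=2 T=5 G=7 C=1): Tm = 64.9 + 41·(8 − 16.4)/15 = 41.9°C ✓; GC 8/15 = 53.3% ✓; length 15 ✓; longest run = 3 ✓ — passes.

Primer E only.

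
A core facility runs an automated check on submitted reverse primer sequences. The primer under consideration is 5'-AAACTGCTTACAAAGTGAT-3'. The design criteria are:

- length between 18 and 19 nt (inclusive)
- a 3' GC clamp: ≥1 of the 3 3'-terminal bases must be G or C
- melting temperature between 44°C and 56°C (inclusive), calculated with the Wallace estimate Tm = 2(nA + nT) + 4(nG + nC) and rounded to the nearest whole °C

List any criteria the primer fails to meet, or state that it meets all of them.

Meets all criteria.

Base counts: A=8, T=5, G=3, C=3 (length 19).
length: length 19 ✓
GC clamp: 3' end GAT has 1 G/C ✓
Tm: Tm = 2·13 + 4·6 = 50°C ✓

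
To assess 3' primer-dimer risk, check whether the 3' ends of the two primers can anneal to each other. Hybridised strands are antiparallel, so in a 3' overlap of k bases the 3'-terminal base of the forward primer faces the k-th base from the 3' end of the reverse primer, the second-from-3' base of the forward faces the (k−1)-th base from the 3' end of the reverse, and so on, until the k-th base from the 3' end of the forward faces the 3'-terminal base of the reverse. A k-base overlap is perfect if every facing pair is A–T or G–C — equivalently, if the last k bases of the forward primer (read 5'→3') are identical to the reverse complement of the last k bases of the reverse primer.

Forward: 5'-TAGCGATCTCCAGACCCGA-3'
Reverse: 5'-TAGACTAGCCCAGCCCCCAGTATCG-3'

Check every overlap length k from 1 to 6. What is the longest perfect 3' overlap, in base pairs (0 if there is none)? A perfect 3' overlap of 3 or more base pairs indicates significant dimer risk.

Longest perfect overlap: 3 complementary base pairs; significant dimer risk (threshold 3).

Last 6 bases (5'→3') — forward …ACCCGA, reverse …GTATCG.
Reverse complement of the reverse primer's last 6 bases: CGATAC; its first k bases are the reverse complement of the reverse primer's last k bases, so a perfect k-base overlap needs the forward primer's last k bases to equal them.
Comparing (forward last k vs required): k=1: A vs C ✗; k=2: GA vs CG ✗; k=3: CGA vs CGA ✓; k=4: CCGA vs CGAT ✗; k=5: CCCGA vs CGATA ✗; k=6: ACCCGA vs CGATAC ✗.
Only k = 3 is perfect, so the longest perfect 3' overlap is 3.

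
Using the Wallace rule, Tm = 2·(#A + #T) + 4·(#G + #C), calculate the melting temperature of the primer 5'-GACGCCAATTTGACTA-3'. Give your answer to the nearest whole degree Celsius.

46°C

Base counts: A=5, T=4, G=3, C=4 (length 16).
Tm = 2·(5+4) + 4·(3+4) = 2·9 + 4·7 = 18 + 28 = 46°C.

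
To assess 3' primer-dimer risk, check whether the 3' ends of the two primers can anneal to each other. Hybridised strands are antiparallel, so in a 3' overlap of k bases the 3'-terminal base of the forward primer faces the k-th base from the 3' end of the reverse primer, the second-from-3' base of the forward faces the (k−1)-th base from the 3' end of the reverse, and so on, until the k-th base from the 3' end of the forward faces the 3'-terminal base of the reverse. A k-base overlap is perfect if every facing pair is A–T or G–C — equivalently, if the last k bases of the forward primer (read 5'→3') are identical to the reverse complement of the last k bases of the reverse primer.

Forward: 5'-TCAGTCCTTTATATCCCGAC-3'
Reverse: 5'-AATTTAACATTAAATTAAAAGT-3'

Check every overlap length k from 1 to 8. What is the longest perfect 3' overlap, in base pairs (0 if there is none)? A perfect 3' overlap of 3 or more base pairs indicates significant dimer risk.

Longest perfect overlap: 2 complementary base pairs; below the dimer-risk threshold (threshold 3).

Last 8 bases (5'→3') — forward …ATCCCGAC, reverse …TTAAAAGT.
Reverse complement of the reverse primer's last 8 bases: ACTTTTAA; its first k bases are the reverse complement of the reverse primer's last k bases, so a perfect k-base overlap needs the forward primer's last k bases to equal them.
Comparing (forward last k vs required): k=1: C vs A ✗; k=2: AC vs AC ✓; k=3: GAC vs ACT ✗; k=4: CGAC vs ACTT ✗; k=5: CCGAC vs ACTTT ✗; k=6: CCCGAC vs ACTTTT ✗; k=7: TCCCGAC vs ACTTTTA ✗; k=8: ATCCCGAC vs ACTTTTAA ✗.
Only k = 2 is perfect, so the longest perfect 3' overlap is 2.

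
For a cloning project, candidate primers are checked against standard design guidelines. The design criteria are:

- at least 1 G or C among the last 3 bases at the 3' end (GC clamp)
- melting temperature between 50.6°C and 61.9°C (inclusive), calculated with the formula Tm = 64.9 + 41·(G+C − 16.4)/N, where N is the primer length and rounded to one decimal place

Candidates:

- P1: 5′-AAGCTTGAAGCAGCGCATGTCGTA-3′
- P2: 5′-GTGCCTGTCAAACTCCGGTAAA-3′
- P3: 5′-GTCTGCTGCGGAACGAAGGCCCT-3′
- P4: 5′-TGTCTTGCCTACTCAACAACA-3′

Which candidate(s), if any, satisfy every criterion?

P1 (24 nt, A=7 T=5 G=7 C=5): 3' end GTA has 1 G/C ✓; Tm = 64.9 + 41·(12 − 16.4)/24 = 57.4°C ✓ — passes.
P2 (22 nt, A=6 T=5 G=5 C=6): 3' end AAA has 0 G/C, need ≥1 ✗; Tm = 64.9 + 41·(11 − 16.4)/22 = 54.8°C ✓ — fails.
P3 (23 nt, A=4 T=4 G=8 C=7): 3' end CCT has 2 G/C ✓; Tm = 64.9 + 41·(15 − 16.4)/23 = 62.4°C, outside 50.6–61.9°C ✗ — fails.
P4 (21 nt, A=6 T=6 G=2 C=7): 3' end ACA has 1 G/C ✓; Tm = 64.9 + 41·(9 − 16.4)/21 = 50.5°C, outside 50.6–61.9°C ✗ — fails.

P1 only.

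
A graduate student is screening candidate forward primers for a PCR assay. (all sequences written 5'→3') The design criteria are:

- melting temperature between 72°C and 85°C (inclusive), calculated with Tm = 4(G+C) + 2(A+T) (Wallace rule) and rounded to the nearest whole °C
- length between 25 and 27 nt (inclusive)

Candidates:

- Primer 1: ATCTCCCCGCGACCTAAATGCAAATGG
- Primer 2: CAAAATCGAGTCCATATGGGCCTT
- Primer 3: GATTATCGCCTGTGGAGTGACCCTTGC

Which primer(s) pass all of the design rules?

Primer 1 (27 nt, A=8 T=5 G=5 C=9): Tm = 2·13 + 4·14 = 82°C ✓; length 27 ✓ — passes.
Primer 2 (24 nt, A=7 T=6 G=5 C=6): Tm = 2·13 + 4·11 = 70°C, outside 72–85°C ✗; length 24, outside 25–27 ✗ — fails.
Primer 3 (27 nt, A=4 T=8 G=8 C=7): Tm = 2·12 + 4·15 = 84°C ✓; length 27 ✓ — passes.

Primer 1 and Primer 3.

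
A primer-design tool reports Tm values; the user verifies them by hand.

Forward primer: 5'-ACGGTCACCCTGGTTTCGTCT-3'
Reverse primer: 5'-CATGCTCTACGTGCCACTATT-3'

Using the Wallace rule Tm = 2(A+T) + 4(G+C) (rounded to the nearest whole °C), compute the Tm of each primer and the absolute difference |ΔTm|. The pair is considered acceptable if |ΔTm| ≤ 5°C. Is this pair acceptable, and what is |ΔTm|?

|ΔTm| = 4°C; the pair is acceptable.

Forward: A=2 T=7 G=5 C=7 → Tm = 2·9 + 4·12 = 66°C.
Reverse: A=4 T=7 G=3 C=7 → Tm = 2·11 + 4·10 = 62°C.
|ΔTm| = |66 − 62| = 4°C, ≤ 5°C.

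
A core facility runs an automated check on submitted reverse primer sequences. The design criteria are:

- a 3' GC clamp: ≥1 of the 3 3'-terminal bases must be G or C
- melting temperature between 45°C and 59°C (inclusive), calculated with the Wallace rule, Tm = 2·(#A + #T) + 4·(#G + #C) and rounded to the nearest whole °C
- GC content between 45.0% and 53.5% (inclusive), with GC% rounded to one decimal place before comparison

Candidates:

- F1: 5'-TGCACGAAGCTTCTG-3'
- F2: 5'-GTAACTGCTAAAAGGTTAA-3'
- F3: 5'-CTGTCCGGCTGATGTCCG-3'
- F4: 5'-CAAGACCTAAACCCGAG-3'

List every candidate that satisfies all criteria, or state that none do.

F1 and F4.

F1 (15 nt, A=3 T=4 G=4 C=4): 3' end CTG has 2 G/C ✓; Tm = 2·7 + 4·8 = 46°C ✓; GC 8/15 = 53.3% ✓ — passes.
F2 (19 nt, A=8 T=5 G=4 C=2): 3' end TAA has 0 G/C, need ≥1 ✗; Tm = 2·13 + 4·6 = 50°C ✓; GC 6/19 = 31.6%, outside 45.0–53.5% ✗ — fails.
F3 (18 nt, A=1 T=5 G=6 C=6): 3' end CCG has 3 G/C ✓; Tm = 2·6 + 4·12 = 60°C, outside 45–59°C ✗; GC 12/18 = 66.7%, outside 45.0–53.5% ✗ — fails.
F4 (17 nt, A=7 T=1 G=3 C=6): 3' end GAG has 2 G/C ✓; Tm = 2·8 + 4·9 = 52°C ✓; GC 9/17 = 52.9% ✓ — passes.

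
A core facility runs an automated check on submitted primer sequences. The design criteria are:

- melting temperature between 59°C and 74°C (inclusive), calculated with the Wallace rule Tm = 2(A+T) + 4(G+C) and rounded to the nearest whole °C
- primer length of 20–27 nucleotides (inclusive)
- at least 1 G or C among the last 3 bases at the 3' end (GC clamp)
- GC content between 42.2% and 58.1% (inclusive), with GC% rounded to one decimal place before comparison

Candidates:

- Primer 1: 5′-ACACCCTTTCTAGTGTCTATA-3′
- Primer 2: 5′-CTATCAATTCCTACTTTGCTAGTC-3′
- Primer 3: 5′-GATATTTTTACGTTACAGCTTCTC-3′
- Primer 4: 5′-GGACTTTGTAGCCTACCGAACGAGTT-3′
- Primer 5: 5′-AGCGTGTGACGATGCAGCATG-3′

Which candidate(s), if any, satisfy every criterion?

Primer 5 only.

Primer 1 (21 nt, A=5 T=8 G=2 C=6): Tm = 2·13 + 4·8 = 58°C, outside 59–74°C ✗; length 21 ✓; 3' end ATA has 0 G/C, need ≥1 ✗; GC 8/21 = 38.1%, outside 42.2–58.1% ✗ — fails.
Primer 2 (24 nt, A=5 T=10 G=2 C=7): Tm = 2·15 + 4·9 = 66°C ✓; length 24 ✓; 3' end GTC has 2 G/C ✓; GC 9/24 = 37.5%, outside 42.2–58.1% ✗ — fails.
Primer 3 (24 nt, A=5 T=11 G=3 C=5): Tm = 2·16 + 4·8 = 64°C ✓; length 24 ✓; 3' end CTC has 2 G/C ✓; GC 8/24 = 33.3%, outside 42.2–58.1% ✗ — fails.
Primer 4 (26 nt, A=6 T=7 G=7 C=6): Tm = 2·13 + 4·13 = 78°C, outside 59–74°C ✗; length 26 ✓; 3' end GTT has 1 G/C ✓; GC 13/26 = 50.0% ✓ — fails.
Primer 5 (21 nt, A=5 T=4 G=8 C=4): Tm = 2·9 + 4·12 = 66°C ✓; length 21 ✓; 3' end ATG has 1 G/C ✓; GC 12/21 = 57.1% ✓ — passes.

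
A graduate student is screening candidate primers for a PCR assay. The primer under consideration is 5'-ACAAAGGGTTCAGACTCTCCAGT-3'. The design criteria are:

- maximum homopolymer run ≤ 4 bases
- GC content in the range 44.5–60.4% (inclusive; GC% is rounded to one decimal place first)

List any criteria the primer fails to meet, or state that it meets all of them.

Meets all criteria.

Base counts: A=7, T=5, G=5, C=6 (length 23).
homopolymer run: longest run = 3 ✓
GC content: GC 11/23 = 47.8% ✓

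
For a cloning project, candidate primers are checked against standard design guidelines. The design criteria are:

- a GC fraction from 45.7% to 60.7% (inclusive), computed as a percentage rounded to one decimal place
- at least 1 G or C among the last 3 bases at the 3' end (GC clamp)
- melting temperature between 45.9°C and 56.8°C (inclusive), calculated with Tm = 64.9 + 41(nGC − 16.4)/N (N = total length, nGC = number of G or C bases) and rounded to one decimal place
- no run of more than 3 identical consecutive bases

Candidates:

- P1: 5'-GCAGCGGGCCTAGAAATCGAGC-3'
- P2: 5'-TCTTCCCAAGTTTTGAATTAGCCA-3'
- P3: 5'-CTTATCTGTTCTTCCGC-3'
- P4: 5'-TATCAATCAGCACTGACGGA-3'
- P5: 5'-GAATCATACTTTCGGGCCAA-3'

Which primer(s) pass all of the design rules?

P1 (22 nt, A=6 T=2 G=8 C=6): GC 14/22 = 63.6%, outside 45.7–60.7% ✗; 3' end AGC has 2 G/C ✓; Tm = 64.9 + 41·(14 − 16.4)/22 = 60.4°C, outside 45.9–56.8°C ✗; longest run = 3 ✓ — fails.
P2 (24 nt, A=6 T=9 G=3 C=6): GC 9/24 = 37.5%, outside 45.7–60.7% ✗; 3' end CCA has 2 G/C ✓; Tm = 64.9 + 41·(9 − 16.4)/24 = 52.3°C ✓; longest run = 4, exceeds 3 ✗ — fails.
P3 (17 nt, A=1 T=8 G=2 C=6): GC 8/17 = 47.1% ✓; 3' end CGC has 3 G/C ✓; Tm = 64.9 + 41·(8 − 16.4)/17 = 44.6°C, outside 45.9–56.8°C ✗; longest run = 2 ✓ — fails.
P4 (20 nt, A=7 T=4 G=4 C=5): GC 9/20 = 45.0%, outside 45.7–60.7% ✗; 3' end GGA has 2 G/C ✓; Tm = 64.9 + 41·(9 − 16.4)/20 = 49.7°C ✓; longest run = 2 ✓ — fails.
P5 (20 nt, A=6 T=5 G=4 C=5): GC 9/20 = 45.0%, outside 45.7–60.7% ✗; 3' end CAA has 1 G/C ✓; Tm = 64.9 + 41·(9 − 16.4)/20 = 49.7°C ✓; longest run = 3 ✓ — fails.

None of the candidates satisfy all criteria.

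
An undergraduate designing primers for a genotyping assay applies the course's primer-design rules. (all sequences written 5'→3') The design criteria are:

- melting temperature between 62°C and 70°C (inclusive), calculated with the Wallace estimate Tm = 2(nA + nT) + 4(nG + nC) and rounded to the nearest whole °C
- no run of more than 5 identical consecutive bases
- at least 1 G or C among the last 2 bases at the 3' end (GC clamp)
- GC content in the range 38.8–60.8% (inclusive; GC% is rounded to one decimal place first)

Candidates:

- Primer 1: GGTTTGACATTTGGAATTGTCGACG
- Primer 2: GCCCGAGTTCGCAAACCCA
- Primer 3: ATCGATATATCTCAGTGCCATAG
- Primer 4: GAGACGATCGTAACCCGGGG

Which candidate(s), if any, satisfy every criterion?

Primer 3 only.

Primer 1 (25 nt, A=5 T=9 G=8 C=3): Tm = 2·14 + 4·11 = 72°C, outside 62–70°C ✗; longest run = 3 ✓; 3' end CG has 2 G/C ✓; GC 11/25 = 44.0% ✓ — fails.
Primer 2 (19 nt, A=5 T=2 G=4 C=8): Tm = 2·7 + 4·12 = 62°C ✓; longest run = 3 ✓; 3' end CA has 1 G/C ✓; GC 12/19 = 63.2%, outside 38.8–60.8% ✗ — fails.
Primer 3 (23 nt, A=7 T=7 G=4 C=5): Tm = 2·14 + 4·9 = 64°C ✓; longest run = 2 ✓; 3' end AG has 1 G/C ✓; GC 9/23 = 39.1% ✓ — passes.
Primer 4 (20 nt, A=5 T=2 G=8 C=5): Tm = 2·7 + 4·13 = 66°C ✓; longest run = 4 ✓; 3' end GG has 2 G/C ✓; GC 13/20 = 65.0%, outside 38.8–60.8% ✗ — fails.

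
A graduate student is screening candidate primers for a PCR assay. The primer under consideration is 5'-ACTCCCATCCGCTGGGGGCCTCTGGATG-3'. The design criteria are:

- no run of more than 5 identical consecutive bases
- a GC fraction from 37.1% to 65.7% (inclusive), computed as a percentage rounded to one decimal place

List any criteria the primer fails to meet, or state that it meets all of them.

Fails: GC content.

Base counts: A=3, T=6, G=9, C=10 (length 28).
homopolymer run: longest run = 5 ✓
GC content: GC 19/28 = 67.9%, outside 37.1–65.7% ✗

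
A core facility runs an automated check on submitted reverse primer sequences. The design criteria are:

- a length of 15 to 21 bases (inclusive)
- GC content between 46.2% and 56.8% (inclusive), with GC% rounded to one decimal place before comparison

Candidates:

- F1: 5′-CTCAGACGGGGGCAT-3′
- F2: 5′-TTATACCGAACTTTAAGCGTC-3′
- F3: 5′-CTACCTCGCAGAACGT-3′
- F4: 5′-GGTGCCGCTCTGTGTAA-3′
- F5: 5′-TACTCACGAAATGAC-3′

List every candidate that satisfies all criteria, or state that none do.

F3 only.

F1 (15 nt, A=3 T=2 G=6 C=4): length 15 ✓; GC 10/15 = 66.7%, outside 46.2–56.8% ✗ — fails.
F2 (21 nt, A=6 T=7 G=3 C=5): length 21 ✓; GC 8/21 = 38.1%, outside 46.2–56.8% ✗ — fails.
F3 (16 nt, A=4 T=3 G=3 C=6): length 16 ✓; GC 9/16 = 56.3% ✓ — passes.
F4 (17 nt, A=2 T=5 G=6 C=4): length 17 ✓; GC 10/17 = 58.8%, outside 46.2–56.8% ✗ — fails.
F5 (15 nt, A=6 T=3 G=2 C=4): length 15 ✓; GC 6/15 = 40.0%, outside 46.2–56.8% ✗ — fails.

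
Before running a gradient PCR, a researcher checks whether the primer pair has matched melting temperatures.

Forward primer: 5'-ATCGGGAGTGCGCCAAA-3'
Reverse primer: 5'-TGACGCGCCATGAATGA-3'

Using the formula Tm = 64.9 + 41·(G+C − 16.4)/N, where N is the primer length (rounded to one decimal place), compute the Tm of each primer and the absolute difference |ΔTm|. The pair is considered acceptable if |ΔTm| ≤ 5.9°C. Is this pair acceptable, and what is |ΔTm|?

Forward: G+C = 10, N = 17 → Tm = 64.9 + 41·(10 − 16.4)/17 = 49.5°C.
Reverse: G+C = 9, N = 17 → Tm = 64.9 + 41·(9 − 16.4)/17 = 47.1°C.
|ΔTm| = |49.5 − 47.1| = 2.4°C, ≤ 5.9°C.

|ΔTm| = 2.4°C; the pair is acceptable.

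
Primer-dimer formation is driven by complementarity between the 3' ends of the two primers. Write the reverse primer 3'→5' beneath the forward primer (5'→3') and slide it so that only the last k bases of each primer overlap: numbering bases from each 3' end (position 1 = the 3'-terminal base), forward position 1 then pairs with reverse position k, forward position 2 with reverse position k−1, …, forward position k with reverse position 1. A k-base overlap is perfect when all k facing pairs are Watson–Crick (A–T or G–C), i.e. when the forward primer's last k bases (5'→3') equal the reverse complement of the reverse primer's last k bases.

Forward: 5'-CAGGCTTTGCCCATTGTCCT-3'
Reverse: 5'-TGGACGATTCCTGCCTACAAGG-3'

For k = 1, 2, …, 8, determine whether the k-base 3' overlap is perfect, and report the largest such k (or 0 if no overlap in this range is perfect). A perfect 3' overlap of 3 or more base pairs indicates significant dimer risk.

Longest perfect overlap: 3 complementary base pairs; significant dimer risk (threshold 3).

Last 8 bases (5'→3') — forward …ATTGTCCT, reverse …CTACAAGG.
Reverse complement of the reverse primer's last 8 bases: CCTTGTAG; its first k bases are the reverse complement of the reverse primer's last k bases, so a perfect k-base overlap needs the forward primer's last k bases to equal them.
Comparing (forward last k vs required): k=1: T vs C ✗; k=2: CT vs CC ✗; k=3: CCT vs CCT ✓; k=4: TCCT vs CCTT ✗; k=5: GTCCT vs CCTTG ✗; k=6: TGTCCT vs CCTTGT ✗; k=7: TTGTCCT vs CCTTGTA ✗; k=8: ATTGTCCT vs CCTTGTAG ✗.
Only k = 3 is perfect, so the longest perfect 3' overlap is 3.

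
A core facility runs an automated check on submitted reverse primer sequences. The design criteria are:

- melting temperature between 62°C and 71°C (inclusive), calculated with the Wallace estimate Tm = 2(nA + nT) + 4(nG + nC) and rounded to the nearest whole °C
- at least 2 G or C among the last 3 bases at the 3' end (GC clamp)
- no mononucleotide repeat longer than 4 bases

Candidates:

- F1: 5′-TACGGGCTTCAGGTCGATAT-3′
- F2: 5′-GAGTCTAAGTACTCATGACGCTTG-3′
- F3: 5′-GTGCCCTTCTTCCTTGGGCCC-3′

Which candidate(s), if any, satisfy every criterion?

F1 (20 nt, A=4 T=6 G=6 C=4): Tm = 2·10 + 4·10 = 60°C, outside 62–71°C ✗; 3' end TAT has 0 G/C, need ≥2 ✗; longest run = 3 ✓ — fails.
F2 (24 nt, A=6 T=7 G=6 C=5): Tm = 2·13 + 4·11 = 70°C ✓; 3' end TTG has 1 G/C, need ≥2 ✗; longest run = 2 ✓ — fails.
F3 (21 nt, A=0 T=7 G=5 C=9): Tm = 2·7 + 4·14 = 70°C ✓; 3' end CCC has 3 G/C ✓; longest run = 3 ✓ — passes.

F3 only.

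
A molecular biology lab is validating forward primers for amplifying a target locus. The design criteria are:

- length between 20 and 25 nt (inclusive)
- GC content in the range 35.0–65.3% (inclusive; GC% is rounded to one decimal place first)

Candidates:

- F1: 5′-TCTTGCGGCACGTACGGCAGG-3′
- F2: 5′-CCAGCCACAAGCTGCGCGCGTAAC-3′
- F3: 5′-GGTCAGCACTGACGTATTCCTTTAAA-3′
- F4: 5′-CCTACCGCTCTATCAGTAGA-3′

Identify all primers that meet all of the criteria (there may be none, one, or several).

F4 only.

F1 (21 nt, A=3 T=4 G=8 C=6): length 21 ✓; GC 14/21 = 66.7%, outside 35.0–65.3% ✗ — fails.
F2 (24 nt, A=6 T=2 G=6 C=10): length 24 ✓; GC 16/24 = 66.7%, outside 35.0–65.3% ✗ — fails.
F3 (26 nt, A=7 T=8 G=5 C=6): length 26, outside 20–25 ✗; GC 11/26 = 42.3% ✓ — fails.
F4 (20 nt, A=5 T=5 G=3 C=7): length 20 ✓; GC 10/20 = 50.0% ✓ — passes.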